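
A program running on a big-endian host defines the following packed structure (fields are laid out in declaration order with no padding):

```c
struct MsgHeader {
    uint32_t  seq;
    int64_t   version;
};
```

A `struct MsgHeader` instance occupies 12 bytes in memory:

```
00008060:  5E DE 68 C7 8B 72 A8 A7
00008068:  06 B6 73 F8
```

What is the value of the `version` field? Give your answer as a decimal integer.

-8398464919766928392

`version` follows `seq` (4 bytes), so it starts at byte offset 4 and occupies 8 bytes.
Bytes at offsets 4..11: 8B 72 A8 A7 06 B6 73 F8.
In big-endian order the high byte comes first in memory.
The bytes are already most-significant first: 0x8B72A8A706B673F8.
Top bit is set, so as a signed 64-bit value this is 0x8B72A8A706B673F8 − 2^64 = -8398464919766928392.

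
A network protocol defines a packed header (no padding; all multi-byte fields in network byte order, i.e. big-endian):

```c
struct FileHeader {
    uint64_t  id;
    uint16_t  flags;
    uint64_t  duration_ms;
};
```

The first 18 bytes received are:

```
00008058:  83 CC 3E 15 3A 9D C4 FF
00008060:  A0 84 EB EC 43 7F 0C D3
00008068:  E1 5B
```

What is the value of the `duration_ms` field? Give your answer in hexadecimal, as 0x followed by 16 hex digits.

0xEBEC437F0CD3E15B

`duration_ms` follows `id` (8 B), `flags` (2 B), so it starts at offset 8 + 2 = 10 and occupies 8 bytes.
Bytes at offsets 10..17: EB EC 43 7F 0C D3 E1 5B.
In big-endian order the high byte comes first in memory.
The bytes are already most-significant first: 0xEBEC437F0CD3E15B.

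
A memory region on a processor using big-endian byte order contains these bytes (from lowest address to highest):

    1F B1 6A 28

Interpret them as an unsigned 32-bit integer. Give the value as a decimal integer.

531720744

Big-endian: lowest address holds the most-significant byte.
The bytes are already most-significant first: 0x1FB16A28.
0x1FB16A28 = 531720744.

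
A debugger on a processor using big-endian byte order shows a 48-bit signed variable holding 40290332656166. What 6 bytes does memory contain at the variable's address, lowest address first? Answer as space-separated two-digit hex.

24 A4 D2 F7 42 26

40290332656166 in hexadecimal, padded to 48 bits, is 0x24A4D2F74226.
Split into bytes (most-significant first): 24 A4 D2 F7 42 26.
Big-endian: lowest address holds the most-significant byte.
So the memory order matches the most-significant-first order: 24 A4 D2 F7 42 26.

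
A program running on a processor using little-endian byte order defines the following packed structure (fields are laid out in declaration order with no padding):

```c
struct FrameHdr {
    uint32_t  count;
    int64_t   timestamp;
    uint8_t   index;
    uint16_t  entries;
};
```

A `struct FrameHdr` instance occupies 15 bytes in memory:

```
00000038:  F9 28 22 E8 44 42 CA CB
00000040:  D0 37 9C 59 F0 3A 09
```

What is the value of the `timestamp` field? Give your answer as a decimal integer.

`timestamp` follows `count` (4 bytes), so it starts at byte offset 4 and occupies 8 bytes.
Bytes at offsets 4..11: 44 42 CA CB D0 37 9C 59.
Little-endian stores the least-significant byte at the lowest address.
Reassemble most-significant byte first: 59 9C 37 D0 CB CA 42 44 → 0x599C37D0CBCA4244.
0x599C37D0CBCA4244 = 6457097335654203972.

6457097335654203972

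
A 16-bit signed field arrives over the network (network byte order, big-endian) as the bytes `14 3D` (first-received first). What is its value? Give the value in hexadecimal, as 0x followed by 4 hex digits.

0x143D

Big-endian: lowest address holds the most-significant byte.
The bytes are already most-significant first: 0x143D.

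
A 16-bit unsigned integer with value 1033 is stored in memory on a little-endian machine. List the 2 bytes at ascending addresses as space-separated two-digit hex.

1033 in hexadecimal, padded to 16 bits, is 0x0409.
Split into bytes (most-significant first): 04 09.
Little-endian: lowest address holds the least-significant byte.
So at ascending addresses the bytes are 09 04.

09 04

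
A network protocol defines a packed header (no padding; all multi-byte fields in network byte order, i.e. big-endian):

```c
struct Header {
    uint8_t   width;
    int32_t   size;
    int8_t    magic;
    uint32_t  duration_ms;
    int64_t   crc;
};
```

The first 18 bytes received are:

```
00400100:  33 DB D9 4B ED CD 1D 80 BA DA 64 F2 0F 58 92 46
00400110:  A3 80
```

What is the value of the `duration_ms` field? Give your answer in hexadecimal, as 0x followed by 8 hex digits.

`duration_ms` follows `width` (1 B), `size` (4 B), `magic` (1 B), so it starts at offset 1 + 4 + 1 = 6 and occupies 4 bytes.
Bytes at offsets 6..9: 1D 80 BA DA.
In big-endian order the high byte comes first in memory.
The bytes are already most-significant first: 0x1D80BADA.

0x1D80BADA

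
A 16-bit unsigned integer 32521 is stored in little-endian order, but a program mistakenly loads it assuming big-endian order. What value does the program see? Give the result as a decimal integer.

2431

32521 in 16-bit hexadecimal is 0x7F09.
Stored little-endian, the bytes at ascending addresses are 09 7F.
Read back as big-endian, the last byte is least significant, giving 0x097F.
0x097F = 2431.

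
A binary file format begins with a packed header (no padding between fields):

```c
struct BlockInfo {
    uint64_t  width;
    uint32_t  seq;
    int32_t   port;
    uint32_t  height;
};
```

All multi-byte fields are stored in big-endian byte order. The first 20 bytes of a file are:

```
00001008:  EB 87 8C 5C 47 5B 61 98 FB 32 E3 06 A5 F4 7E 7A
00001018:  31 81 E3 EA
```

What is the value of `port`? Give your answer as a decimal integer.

`port` follows `width` (8 B), `seq` (4 B), so it starts at offset 8 + 4 = 12 and occupies 4 bytes.
Bytes at offsets 12..15: A5 F4 7E 7A.
Big-endian stores the most-significant byte at the lowest address.
The bytes are already most-significant first: 0xA5F47E7A.
Top bit is set, so as a signed 32-bit value this is 0xA5F47E7A − 2^32 = -1510703494.

-1510703494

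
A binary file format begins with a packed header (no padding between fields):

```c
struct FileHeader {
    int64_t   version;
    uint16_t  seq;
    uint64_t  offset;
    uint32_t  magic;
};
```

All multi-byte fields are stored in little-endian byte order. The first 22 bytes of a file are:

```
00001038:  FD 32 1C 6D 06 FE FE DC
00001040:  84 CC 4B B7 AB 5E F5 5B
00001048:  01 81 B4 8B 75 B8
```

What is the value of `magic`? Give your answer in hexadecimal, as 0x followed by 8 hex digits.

0xB8758BB4

`magic` follows `version` (8 B), `seq` (2 B), `offset` (8 B), so it starts at offset 8 + 2 + 8 = 18 and occupies 4 bytes.
Bytes at offsets 18..21: B4 8B 75 B8.
In little-endian order the low byte comes first in memory.
Reassemble most-significant byte first: B8 75 8B B4 → 0xB8758BB4.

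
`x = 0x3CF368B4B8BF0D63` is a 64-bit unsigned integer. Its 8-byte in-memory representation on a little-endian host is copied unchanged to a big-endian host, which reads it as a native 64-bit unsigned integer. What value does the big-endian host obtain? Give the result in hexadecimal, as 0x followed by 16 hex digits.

Stored little-endian, the bytes at ascending addresses are 63 0D BF B8 B4 68 F3 3C.
Read back as big-endian, the last byte is least significant, giving 0x630DBFB8B468F33C.

0x630DBFB8B468F33C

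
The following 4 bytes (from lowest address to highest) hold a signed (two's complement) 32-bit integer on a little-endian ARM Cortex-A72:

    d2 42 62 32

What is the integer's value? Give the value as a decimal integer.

Little-endian stores the least-significant byte at the lowest address.
Reassemble most-significant byte first: 32 62 42 D2 → 0x326242D2.
0x326242D2 = 845300434.

845300434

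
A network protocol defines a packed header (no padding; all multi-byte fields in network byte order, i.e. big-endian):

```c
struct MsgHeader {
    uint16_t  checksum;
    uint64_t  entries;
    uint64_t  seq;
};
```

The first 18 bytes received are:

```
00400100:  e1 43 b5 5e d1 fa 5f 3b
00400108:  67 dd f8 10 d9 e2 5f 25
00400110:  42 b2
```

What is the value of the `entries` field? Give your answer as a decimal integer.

`entries` follows `checksum` (2 bytes), so it starts at byte offset 2 and occupies 8 bytes.
Bytes at offsets 2..9: B5 5E D1 FA 5F 3B 67 DD.
Big-endian: lowest address holds the most-significant byte.
The bytes are already most-significant first: 0xB55ED1FA5F3B67DD.
0xB55ED1FA5F3B67DD = 13069114041945515997.

13069114041945515997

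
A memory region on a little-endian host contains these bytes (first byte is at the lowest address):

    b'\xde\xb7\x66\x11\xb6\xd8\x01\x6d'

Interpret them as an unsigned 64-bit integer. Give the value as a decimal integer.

Little-endian stores the least-significant byte at the lowest address.
Reassemble most-significant byte first: 6D 01 D8 B6 11 66 B7 DE → 0x6D01D8B61166B7DE.
0x6D01D8B61166B7DE = 7854797501598447582.

7854797501598447582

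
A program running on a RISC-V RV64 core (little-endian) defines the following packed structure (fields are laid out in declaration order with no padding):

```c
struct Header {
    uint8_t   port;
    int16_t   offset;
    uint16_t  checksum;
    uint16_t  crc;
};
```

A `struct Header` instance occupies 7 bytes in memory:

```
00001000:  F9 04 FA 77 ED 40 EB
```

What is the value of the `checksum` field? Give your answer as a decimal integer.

60791

`checksum` follows `port` (1 B), `offset` (2 B), so it starts at offset 1 + 2 = 3 and occupies 2 bytes.
Bytes at offsets 3..4: 77 ED.
Little-endian: lowest address holds the least-significant byte.
Reassemble most-significant byte first: ED 77 → 0xED77.
0xED77 = 60791.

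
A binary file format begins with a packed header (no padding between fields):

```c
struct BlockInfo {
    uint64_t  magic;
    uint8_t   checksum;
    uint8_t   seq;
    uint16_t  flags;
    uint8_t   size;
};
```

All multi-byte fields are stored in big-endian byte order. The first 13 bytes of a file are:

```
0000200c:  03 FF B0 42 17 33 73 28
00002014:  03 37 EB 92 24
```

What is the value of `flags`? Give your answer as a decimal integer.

60306

`flags` follows `magic` (8 B), `checksum` (1 B), `seq` (1 B), so it starts at offset 8 + 1 + 1 = 10 and occupies 2 bytes.
Bytes at offsets 10..11: EB 92.
Big-endian: lowest address holds the most-significant byte.
The bytes are already most-significant first: 0xEB92.
0xEB92 = 60306.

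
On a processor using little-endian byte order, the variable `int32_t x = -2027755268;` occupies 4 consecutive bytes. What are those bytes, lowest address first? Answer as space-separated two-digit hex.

Two's complement of -2027755268 in 32 bits: 2027755268 = 0x78DD1704; invert → 0x8722E8FB; add 1 → 0x8722E8FC.
Split into bytes (most-significant first): 87 22 E8 FC.
Little-endian: lowest address holds the least-significant byte.
So at ascending addresses the bytes are FC E8 22 87.

FC E8 22 87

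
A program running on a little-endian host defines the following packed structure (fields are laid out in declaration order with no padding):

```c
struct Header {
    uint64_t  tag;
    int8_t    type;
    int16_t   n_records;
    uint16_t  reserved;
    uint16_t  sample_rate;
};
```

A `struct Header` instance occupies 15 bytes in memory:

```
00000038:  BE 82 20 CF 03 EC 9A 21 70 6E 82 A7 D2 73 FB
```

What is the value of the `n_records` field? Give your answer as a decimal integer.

`n_records` follows `tag` (8 B), `type` (1 B), so it starts at offset 8 + 1 = 9 and occupies 2 bytes.
Bytes at offsets 9..10: 6E 82.
In little-endian order the low byte comes first in memory.
Reassemble most-significant byte first: 82 6E → 0x826E.
Top bit is set, so as a signed 16-bit value this is 0x826E − 2^16 = -32146.

-32146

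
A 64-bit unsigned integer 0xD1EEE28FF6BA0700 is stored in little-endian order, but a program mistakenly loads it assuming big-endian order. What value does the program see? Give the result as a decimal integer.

Stored little-endian, the bytes at ascending addresses are 00 07 BA F6 8F E2 EE D1.
Read back as big-endian, the last byte is least significant, giving 0x0007BAF68FE2EED1.
0x0007BAF68FE2EED1 = 2175892975709905.

2175892975709905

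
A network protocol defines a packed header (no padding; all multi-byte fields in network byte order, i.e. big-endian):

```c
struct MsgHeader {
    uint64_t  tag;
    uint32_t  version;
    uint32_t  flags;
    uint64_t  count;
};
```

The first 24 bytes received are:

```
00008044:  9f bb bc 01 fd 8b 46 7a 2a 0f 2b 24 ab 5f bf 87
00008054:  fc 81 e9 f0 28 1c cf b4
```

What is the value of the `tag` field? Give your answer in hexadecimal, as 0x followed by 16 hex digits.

0x9FBBBC01FD8B467A

`tag` is the first field, at byte offset 0, occupying 8 bytes.
Bytes at offsets 0..7: 9F BB BC 01 FD 8B 46 7A.
Big-endian stores the most-significant byte at the lowest address.
The bytes are already most-significant first: 0x9FBBBC01FD8B467A.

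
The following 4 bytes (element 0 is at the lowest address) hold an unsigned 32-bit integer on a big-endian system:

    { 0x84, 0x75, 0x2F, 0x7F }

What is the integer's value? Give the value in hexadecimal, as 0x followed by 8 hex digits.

In big-endian order the high byte comes first in memory.
The bytes are already most-significant first: 0x84752F7F.

0x84752F7F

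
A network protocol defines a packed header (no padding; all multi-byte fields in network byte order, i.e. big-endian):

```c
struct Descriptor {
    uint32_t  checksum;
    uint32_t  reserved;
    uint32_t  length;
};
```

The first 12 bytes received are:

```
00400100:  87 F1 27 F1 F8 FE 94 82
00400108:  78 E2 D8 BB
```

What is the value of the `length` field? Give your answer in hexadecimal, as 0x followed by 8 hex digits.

`length` follows `checksum` (4 B), `reserved` (4 B), so it starts at offset 4 + 4 = 8 and occupies 4 bytes.
Bytes at offsets 8..11: 78 E2 D8 BB.
Big-endian stores the most-significant byte at the lowest address.
The bytes are already most-significant first: 0x78E2D8BB.

0x78E2D8BB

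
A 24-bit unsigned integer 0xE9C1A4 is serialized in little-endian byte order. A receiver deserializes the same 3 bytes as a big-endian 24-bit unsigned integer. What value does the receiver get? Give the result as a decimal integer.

10797545

Stored little-endian, the bytes at ascending addresses are A4 C1 E9.
Read back as big-endian, the last byte is least significant, giving 0xA4C1E9.
0xA4C1E9 = 10797545.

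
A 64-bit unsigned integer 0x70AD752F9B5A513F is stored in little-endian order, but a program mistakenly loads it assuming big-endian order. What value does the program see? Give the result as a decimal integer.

4562527520065695088

Stored little-endian, the bytes at ascending addresses are 3F 51 5A 9B 2F 75 AD 70.
Read back as big-endian, the last byte is least significant, giving 0x3F515A9B2F75AD70.
0x3F515A9B2F75AD70 = 4562527520065695088.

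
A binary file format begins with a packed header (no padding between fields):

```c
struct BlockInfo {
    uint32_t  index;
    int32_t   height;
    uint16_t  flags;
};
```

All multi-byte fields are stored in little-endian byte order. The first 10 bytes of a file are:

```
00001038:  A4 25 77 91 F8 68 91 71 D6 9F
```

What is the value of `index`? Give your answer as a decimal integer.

2440504740

`index` is the first field, at byte offset 0, occupying 4 bytes.
Bytes at offsets 0..3: A4 25 77 91.
Little-endian stores the least-significant byte at the lowest address.
Reassemble most-significant byte first: 91 77 25 A4 → 0x917725A4.
0x917725A4 = 2440504740.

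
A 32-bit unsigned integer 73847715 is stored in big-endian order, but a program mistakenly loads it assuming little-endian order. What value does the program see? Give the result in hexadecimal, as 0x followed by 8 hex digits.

73847715 in 32-bit hexadecimal is 0x0466D3A3.
Stored big-endian, the bytes at ascending addresses are 04 66 D3 A3.
Read back as little-endian, the first byte is least significant, giving 0xA3D36604.

0xA3D36604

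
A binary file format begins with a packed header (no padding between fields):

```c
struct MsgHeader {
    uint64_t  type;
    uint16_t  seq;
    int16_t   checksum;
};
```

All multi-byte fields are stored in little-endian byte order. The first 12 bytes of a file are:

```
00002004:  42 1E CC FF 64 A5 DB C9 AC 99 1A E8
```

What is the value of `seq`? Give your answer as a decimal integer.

39340

`seq` follows `type` (8 bytes), so it starts at byte offset 8 and occupies 2 bytes.
Bytes at offsets 8..9: AC 99.
Little-endian stores the least-significant byte at the lowest address.
Reassemble most-significant byte first: 99 AC → 0x99AC.
0x99AC = 39340.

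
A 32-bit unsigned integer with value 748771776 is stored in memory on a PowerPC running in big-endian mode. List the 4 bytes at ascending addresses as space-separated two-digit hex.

748771776 in hexadecimal, padded to 32 bits, is 0x2CA159C0.
Split into bytes (most-significant first): 2C A1 59 C0.
In big-endian order the high byte comes first in memory.
So the memory order matches the most-significant-first order: 2C A1 59 C0.

2C A1 59 C0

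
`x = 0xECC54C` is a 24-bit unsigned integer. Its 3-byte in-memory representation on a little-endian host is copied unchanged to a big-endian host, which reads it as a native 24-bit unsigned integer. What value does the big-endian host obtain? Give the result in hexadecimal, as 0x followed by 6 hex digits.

0x4CC5EC

Stored little-endian, the bytes at ascending addresses are 4C C5 EC.
Read back as big-endian, the last byte is least significant, giving 0x4CC5EC.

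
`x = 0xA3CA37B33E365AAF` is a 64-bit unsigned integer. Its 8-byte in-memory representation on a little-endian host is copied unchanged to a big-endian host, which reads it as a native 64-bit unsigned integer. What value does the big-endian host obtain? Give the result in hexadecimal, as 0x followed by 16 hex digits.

Stored little-endian, the bytes at ascending addresses are AF 5A 36 3E B3 37 CA A3.
Read back as big-endian, the last byte is least significant, giving 0xAF5A363EB337CAA3.

0xAF5A363EB337CAA3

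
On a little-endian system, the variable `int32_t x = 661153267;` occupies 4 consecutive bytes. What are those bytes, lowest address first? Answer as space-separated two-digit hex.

F3 65 68 27

661153267 in hexadecimal, padded to 32 bits, is 0x276865F3.
Split into bytes (most-significant first): 27 68 65 F3.
In little-endian order the low byte comes first in memory.
So at ascending addresses the bytes are F3 65 68 27.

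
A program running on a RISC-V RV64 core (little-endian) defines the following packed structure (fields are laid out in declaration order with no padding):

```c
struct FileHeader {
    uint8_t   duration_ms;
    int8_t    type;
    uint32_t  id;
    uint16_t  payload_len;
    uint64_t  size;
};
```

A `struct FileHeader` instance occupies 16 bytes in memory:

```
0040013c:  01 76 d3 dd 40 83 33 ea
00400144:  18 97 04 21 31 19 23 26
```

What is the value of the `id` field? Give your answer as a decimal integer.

2202066387

`id` follows `duration_ms` (1 B), `type` (1 B), so it starts at offset 1 + 1 = 2 and occupies 4 bytes.
Bytes at offsets 2..5: D3 DD 40 83.
In little-endian order the low byte comes first in memory.
Reassemble most-significant byte first: 83 40 DD D3 → 0x8340DDD3.
0x8340DDD3 = 2202066387.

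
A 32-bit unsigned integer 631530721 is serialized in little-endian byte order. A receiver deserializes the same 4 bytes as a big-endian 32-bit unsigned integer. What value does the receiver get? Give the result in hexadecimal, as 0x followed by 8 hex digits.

0xE164A425

631530721 in 32-bit hexadecimal is 0x25A464E1.
Stored little-endian, the bytes at ascending addresses are E1 64 A4 25.
Read back as big-endian, the last byte is least significant, giving 0xE164A425.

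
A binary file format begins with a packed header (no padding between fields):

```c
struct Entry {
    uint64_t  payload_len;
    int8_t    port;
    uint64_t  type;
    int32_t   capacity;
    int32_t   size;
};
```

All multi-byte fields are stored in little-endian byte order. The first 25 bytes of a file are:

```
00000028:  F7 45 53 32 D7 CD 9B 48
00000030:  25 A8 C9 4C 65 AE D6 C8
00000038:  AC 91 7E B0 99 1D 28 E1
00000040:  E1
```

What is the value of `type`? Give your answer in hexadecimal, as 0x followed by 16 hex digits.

0xACC8D6AE654CC9A8

`type` follows `payload_len` (8 B), `port` (1 B), so it starts at offset 8 + 1 = 9 and occupies 8 bytes.
Bytes at offsets 9..16: A8 C9 4C 65 AE D6 C8 AC.
Little-endian stores the least-significant byte at the lowest address.
Reassemble most-significant byte first: AC C8 D6 AE 65 4C C9 A8 → 0xACC8D6AE654CC9A8.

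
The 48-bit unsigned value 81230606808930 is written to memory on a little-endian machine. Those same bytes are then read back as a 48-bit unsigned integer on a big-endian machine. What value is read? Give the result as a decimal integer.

81230606808930 in 48-bit hexadecimal is 0x49E0F976B762.
Stored little-endian, the bytes at ascending addresses are 62 B7 76 F9 E0 49.
Read back as big-endian, the last byte is least significant, giving 0x62B776F9E049.
0x62B776F9E049 = 108540114624585.

108540114624585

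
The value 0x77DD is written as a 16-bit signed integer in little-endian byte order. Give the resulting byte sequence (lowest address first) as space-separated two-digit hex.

DD 77

Split into bytes (most-significant first): 77 DD.
Little-endian: lowest address holds the least-significant byte.
So at ascending addresses the bytes are DD 77.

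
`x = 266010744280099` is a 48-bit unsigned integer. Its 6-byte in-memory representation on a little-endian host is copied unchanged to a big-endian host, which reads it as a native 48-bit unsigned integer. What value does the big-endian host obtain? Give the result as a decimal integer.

266010744280099 in 48-bit hexadecimal is 0xF1EF73EB5423.
Stored little-endian, the bytes at ascending addresses are 23 54 EB 73 EF F1.
Read back as big-endian, the last byte is least significant, giving 0x2354EB73EFF1.
0x2354EB73EFF1 = 38847634468849.

38847634468849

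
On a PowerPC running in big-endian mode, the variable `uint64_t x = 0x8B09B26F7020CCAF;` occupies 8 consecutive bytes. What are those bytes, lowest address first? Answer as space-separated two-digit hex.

Split into bytes (most-significant first): 8B 09 B2 6F 70 20 CC AF.
In big-endian order the high byte comes first in memory.
So the memory order matches the most-significant-first order: 8B 09 B2 6F 70 20 CC AF.

8B 09 B2 6F 70 20 CC AF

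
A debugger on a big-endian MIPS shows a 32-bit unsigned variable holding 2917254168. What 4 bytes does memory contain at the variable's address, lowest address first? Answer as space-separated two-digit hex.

AD E1 C4 18

2917254168 in hexadecimal, padded to 32 bits, is 0xADE1C418.
Split into bytes (most-significant first): AD E1 C4 18.
Big-endian stores the most-significant byte at the lowest address.
So the memory order matches the most-significant-first order: AD E1 C4 18.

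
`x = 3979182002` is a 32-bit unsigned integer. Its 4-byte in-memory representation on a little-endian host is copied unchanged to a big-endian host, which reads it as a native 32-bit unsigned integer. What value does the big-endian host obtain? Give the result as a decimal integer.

3979182002 in 32-bit hexadecimal is 0xED2D7FB2.
Stored little-endian, the bytes at ascending addresses are B2 7F 2D ED.
Read back as big-endian, the last byte is least significant, giving 0xB27F2DED.
0xB27F2DED = 2994679277.

2994679277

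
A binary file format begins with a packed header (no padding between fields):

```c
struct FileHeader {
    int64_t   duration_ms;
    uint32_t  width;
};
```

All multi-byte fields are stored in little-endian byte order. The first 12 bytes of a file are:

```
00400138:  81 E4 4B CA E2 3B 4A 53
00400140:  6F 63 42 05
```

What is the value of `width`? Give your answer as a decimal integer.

88236911

`width` follows `duration_ms` (8 bytes), so it starts at byte offset 8 and occupies 4 bytes.
Bytes at offsets 8..11: 6F 63 42 05.
Little-endian stores the least-significant byte at the lowest address.
Reassemble most-significant byte first: 05 42 63 6F → 0x0542636F.
0x0542636F = 88236911.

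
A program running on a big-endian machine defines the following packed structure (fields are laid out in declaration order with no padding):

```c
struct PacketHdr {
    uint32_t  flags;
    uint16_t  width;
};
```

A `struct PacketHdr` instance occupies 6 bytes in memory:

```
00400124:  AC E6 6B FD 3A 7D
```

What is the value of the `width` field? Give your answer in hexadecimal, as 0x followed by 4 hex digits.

`width` follows `flags` (4 bytes), so it starts at byte offset 4 and occupies 2 bytes.
Bytes at offsets 4..5: 3A 7D.
Big-endian stores the most-significant byte at the lowest address.
The bytes are already most-significant first: 0x3A7D.

0x3A7D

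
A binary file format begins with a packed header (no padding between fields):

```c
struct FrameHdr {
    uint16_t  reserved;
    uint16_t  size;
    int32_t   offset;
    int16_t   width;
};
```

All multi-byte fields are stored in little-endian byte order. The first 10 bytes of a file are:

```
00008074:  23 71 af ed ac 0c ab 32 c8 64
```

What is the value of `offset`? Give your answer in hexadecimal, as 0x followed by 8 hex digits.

0x32AB0CAC

`offset` follows `reserved` (2 B), `size` (2 B), so it starts at offset 2 + 2 = 4 and occupies 4 bytes.
Bytes at offsets 4..7: AC 0C AB 32.
In little-endian order the low byte comes first in memory.
Reassemble most-significant byte first: 32 AB 0C AC → 0x32AB0CAC.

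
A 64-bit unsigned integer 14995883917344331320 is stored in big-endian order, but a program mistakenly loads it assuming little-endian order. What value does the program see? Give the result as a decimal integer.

14995883917344331320 in 64-bit hexadecimal is 0xD01C14F8A24D5638.
Stored big-endian, the bytes at ascending addresses are D0 1C 14 F8 A2 4D 56 38.
Read back as little-endian, the first byte is least significant, giving 0x38564DA2F8141CD0.
0x38564DA2F8141CD0 = 4059517476463189200.

4059517476463189200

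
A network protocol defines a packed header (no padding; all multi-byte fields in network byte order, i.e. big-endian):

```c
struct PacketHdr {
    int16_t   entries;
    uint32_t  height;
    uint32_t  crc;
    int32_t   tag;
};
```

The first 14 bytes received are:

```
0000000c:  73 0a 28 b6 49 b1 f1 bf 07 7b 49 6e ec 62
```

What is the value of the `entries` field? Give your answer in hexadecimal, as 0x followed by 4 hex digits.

`entries` is the first field, at byte offset 0, occupying 2 bytes.
Bytes at offsets 0..1: 73 0A.
Big-endian: lowest address holds the most-significant byte.
The bytes are already most-significant first: 0x730A.

0x730A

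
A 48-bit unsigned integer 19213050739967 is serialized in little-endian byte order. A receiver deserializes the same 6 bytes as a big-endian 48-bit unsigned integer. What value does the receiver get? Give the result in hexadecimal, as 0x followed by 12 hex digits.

0xFF7C10637911

19213050739967 in 48-bit hexadecimal is 0x117963107CFF.
Stored little-endian, the bytes at ascending addresses are FF 7C 10 63 79 11.
Read back as big-endian, the last byte is least significant, giving 0xFF7C10637911.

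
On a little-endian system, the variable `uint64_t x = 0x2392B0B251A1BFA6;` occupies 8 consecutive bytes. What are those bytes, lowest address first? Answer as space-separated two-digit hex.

Split into bytes (most-significant first): 23 92 B0 B2 51 A1 BF A6.
Little-endian: lowest address holds the least-significant byte.
So at ascending addresses the bytes are A6 BF A1 51 B2 B0 92 23.

A6 BF A1 51 B2 B0 92 23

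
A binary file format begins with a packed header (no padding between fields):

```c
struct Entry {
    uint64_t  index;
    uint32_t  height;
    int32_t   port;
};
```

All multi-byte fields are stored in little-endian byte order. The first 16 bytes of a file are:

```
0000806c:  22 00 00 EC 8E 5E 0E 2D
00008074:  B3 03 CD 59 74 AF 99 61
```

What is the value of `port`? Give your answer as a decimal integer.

1637461876

`port` follows `index` (8 B), `height` (4 B), so it starts at offset 8 + 4 = 12 and occupies 4 bytes.
Bytes at offsets 12..15: 74 AF 99 61.
In little-endian order the low byte comes first in memory.
Reassemble most-significant byte first: 61 99 AF 74 → 0x6199AF74.
0x6199AF74 = 1637461876.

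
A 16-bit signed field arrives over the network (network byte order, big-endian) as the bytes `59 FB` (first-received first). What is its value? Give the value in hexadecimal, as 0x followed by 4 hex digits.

In big-endian order the high byte comes first in memory.
The bytes are already most-significant first: 0x59FB.

0x59FB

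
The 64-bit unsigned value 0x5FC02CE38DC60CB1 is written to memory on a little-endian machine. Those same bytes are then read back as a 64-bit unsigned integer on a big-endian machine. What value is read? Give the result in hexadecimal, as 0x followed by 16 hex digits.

0xB10CC68DE32CC05F

Stored little-endian, the bytes at ascending addresses are B1 0C C6 8D E3 2C C0 5F.
Read back as big-endian, the last byte is least significant, giving 0xB10CC68DE32CC05F.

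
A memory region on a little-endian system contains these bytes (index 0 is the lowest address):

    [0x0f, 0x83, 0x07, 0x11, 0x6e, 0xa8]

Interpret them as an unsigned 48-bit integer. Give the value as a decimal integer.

Little-endian stores the least-significant byte at the lowest address.
Reassemble most-significant byte first: A8 6E 11 07 83 0F → 0xA86E1107830F.
0xA86E1107830F = 185190685573903.

185190685573903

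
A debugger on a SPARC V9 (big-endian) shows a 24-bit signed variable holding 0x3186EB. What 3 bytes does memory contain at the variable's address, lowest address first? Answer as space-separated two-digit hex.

Split into bytes (most-significant first): 31 86 EB.
Big-endian stores the most-significant byte at the lowest address.
So the memory order matches the most-significant-first order: 31 86 EB.

31 86 EB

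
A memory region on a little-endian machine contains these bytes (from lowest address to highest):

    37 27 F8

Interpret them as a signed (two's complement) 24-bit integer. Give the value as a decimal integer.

-514249

Little-endian: lowest address holds the least-significant byte.
Reassemble most-significant byte first: F8 27 37 → 0xF82737.
Top bit is set, so as a signed 24-bit value this is 0xF82737 − 2^24 = -514249.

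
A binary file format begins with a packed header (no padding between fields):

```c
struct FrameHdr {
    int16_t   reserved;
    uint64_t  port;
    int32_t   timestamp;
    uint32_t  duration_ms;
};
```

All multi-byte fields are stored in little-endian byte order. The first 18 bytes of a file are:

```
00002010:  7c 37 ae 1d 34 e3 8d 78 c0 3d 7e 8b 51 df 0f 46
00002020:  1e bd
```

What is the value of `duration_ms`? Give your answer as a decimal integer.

3172877839

`duration_ms` follows `reserved` (2 B), `port` (8 B), `timestamp` (4 B), so it starts at offset 2 + 8 + 4 = 14 and occupies 4 bytes.
Bytes at offsets 14..17: 0F 46 1E BD.
In little-endian order the low byte comes first in memory.
Reassemble most-significant byte first: BD 1E 46 0F → 0xBD1E460F.
0xBD1E460F = 3172877839.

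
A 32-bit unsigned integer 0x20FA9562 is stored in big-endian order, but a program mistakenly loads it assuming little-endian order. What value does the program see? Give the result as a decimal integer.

Stored big-endian, the bytes at ascending addresses are 20 FA 95 62.
Read back as little-endian, the first byte is least significant, giving 0x6295FA20.
0x6295FA20 = 1653996064.

1653996064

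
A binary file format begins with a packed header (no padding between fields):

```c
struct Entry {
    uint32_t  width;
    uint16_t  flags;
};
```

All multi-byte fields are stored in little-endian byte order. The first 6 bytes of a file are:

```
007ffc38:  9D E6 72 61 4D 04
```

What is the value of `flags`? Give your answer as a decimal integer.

`flags` follows `width` (4 bytes), so it starts at byte offset 4 and occupies 2 bytes.
Bytes at offsets 4..5: 4D 04.
Little-endian stores the least-significant byte at the lowest address.
Reassemble most-significant byte first: 04 4D → 0x044D.
0x044D = 1101.

1101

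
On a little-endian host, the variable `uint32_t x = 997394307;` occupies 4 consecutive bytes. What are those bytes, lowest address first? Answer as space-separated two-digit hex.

83 07 73 3B

997394307 in hexadecimal, padded to 32 bits, is 0x3B730783.
Split into bytes (most-significant first): 3B 73 07 83.
Little-endian stores the least-significant byte at the lowest address.
So at ascending addresses the bytes are 83 07 73 3B.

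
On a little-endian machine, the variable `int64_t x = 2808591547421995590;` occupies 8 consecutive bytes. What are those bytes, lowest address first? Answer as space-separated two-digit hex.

2808591547421995590 in hexadecimal, padded to 64 bits, is 0x26FA1F21BF40B246.
Split into bytes (most-significant first): 26 FA 1F 21 BF 40 B2 46.
Little-endian: lowest address holds the least-significant byte.
So at ascending addresses the bytes are 46 B2 40 BF 21 1F FA 26.

46 B2 40 BF 21 1F FA 26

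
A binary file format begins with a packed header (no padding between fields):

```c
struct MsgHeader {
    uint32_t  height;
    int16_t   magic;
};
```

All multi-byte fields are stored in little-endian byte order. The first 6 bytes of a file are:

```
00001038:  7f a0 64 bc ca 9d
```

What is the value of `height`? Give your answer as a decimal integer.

3160711295

`height` is the first field, at byte offset 0, occupying 4 bytes.
Bytes at offsets 0..3: 7F A0 64 BC.
Little-endian stores the least-significant byte at the lowest address.
Reassemble most-significant byte first: BC 64 A0 7F → 0xBC64A07F.
0xBC64A07F = 3160711295.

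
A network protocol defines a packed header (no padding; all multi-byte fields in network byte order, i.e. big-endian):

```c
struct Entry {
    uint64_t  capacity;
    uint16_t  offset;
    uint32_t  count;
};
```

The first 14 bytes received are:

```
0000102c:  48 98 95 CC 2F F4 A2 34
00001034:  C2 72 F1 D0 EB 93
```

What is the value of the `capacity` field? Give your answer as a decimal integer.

`capacity` is the first field, at byte offset 0, occupying 8 bytes.
Bytes at offsets 0..7: 48 98 95 CC 2F F4 A2 34.
Big-endian stores the most-significant byte at the lowest address.
The bytes are already most-significant first: 0x489895CC2FF4A234.
0x489895CC2FF4A234 = 5231095671401259572.

5231095671401259572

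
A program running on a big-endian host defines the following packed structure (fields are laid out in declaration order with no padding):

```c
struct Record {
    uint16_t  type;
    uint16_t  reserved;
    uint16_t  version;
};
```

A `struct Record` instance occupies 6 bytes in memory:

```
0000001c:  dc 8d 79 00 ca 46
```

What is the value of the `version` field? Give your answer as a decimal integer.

`version` follows `type` (2 B), `reserved` (2 B), so it starts at offset 2 + 2 = 4 and occupies 2 bytes.
Bytes at offsets 4..5: CA 46.
Big-endian stores the most-significant byte at the lowest address.
The bytes are already most-significant first: 0xCA46.
0xCA46 = 51782.

51782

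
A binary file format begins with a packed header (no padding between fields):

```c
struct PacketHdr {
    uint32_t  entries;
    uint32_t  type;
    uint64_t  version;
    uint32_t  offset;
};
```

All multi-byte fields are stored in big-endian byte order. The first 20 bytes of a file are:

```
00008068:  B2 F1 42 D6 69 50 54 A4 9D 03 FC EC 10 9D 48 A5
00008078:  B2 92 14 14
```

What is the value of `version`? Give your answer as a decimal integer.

`version` follows `entries` (4 B), `type` (4 B), so it starts at offset 4 + 4 = 8 and occupies 8 bytes.
Bytes at offsets 8..15: 9D 03 FC EC 10 9D 48 A5.
Big-endian: lowest address holds the most-significant byte.
The bytes are already most-significant first: 0x9D03FCEC109D48A5.
0x9D03FCEC109D48A5 = 11314164779706042533.

11314164779706042533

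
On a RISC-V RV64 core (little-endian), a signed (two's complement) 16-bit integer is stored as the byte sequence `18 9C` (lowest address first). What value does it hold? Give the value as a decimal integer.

Little-endian: lowest address holds the least-significant byte.
Reassemble most-significant byte first: 9C 18 → 0x9C18.
Top bit is set, so as a signed 16-bit value this is 0x9C18 − 2^16 = -25576.

-25576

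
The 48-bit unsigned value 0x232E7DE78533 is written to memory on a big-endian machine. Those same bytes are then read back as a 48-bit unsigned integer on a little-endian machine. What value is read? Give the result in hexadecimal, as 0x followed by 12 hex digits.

0x3385E77D2E23

Stored big-endian, the bytes at ascending addresses are 23 2E 7D E7 85 33.
Read back as little-endian, the first byte is least significant, giving 0x3385E77D2E23.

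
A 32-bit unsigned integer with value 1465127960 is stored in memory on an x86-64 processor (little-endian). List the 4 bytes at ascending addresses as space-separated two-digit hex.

1465127960 in hexadecimal, padded to 32 bits, is 0x57541418.
Split into bytes (most-significant first): 57 54 14 18.
Little-endian: lowest address holds the least-significant byte.
So at ascending addresses the bytes are 18 14 54 57.

18 14 54 57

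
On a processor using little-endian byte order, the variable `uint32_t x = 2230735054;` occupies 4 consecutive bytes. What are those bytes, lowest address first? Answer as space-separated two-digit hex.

2230735054 in hexadecimal, padded to 32 bits, is 0x84F650CE.
Split into bytes (most-significant first): 84 F6 50 CE.
Little-endian stores the least-significant byte at the lowest address.
So at ascending addresses the bytes are CE 50 F6 84.

CE 50 F6 84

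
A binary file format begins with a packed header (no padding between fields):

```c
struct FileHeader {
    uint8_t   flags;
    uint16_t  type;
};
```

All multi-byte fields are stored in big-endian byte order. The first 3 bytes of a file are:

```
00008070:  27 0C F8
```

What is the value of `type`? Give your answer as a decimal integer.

`type` follows `flags` (1 byte), so it starts at byte offset 1 and occupies 2 bytes.
Bytes at offsets 1..2: 0C F8.
Big-endian stores the most-significant byte at the lowest address.
The bytes are already most-significant first: 0x0CF8.
0x0CF8 = 3320.

3320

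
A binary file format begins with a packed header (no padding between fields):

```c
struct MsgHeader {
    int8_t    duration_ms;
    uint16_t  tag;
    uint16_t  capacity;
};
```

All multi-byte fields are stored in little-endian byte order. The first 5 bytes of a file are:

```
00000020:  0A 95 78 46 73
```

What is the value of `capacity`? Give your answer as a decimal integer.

`capacity` follows `duration_ms` (1 B), `tag` (2 B), so it starts at offset 1 + 2 = 3 and occupies 2 bytes.
Bytes at offsets 3..4: 46 73.
In little-endian order the low byte comes first in memory.
Reassemble most-significant byte first: 73 46 → 0x7346.
0x7346 = 29510.

29510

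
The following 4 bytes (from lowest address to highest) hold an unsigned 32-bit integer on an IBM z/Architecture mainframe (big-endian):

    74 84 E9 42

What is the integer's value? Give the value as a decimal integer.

1954867522

Big-endian: lowest address holds the most-significant byte.
The bytes are already most-significant first: 0x7484E942.
0x7484E942 = 1954867522.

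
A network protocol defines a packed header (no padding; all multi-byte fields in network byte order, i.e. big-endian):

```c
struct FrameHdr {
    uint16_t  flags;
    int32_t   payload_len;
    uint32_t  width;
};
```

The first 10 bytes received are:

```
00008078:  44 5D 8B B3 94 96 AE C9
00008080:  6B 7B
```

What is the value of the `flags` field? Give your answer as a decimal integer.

`flags` is the first field, at byte offset 0, occupying 2 bytes.
Bytes at offsets 0..1: 44 5D.
Big-endian stores the most-significant byte at the lowest address.
The bytes are already most-significant first: 0x445D.
0x445D = 17501.

17501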